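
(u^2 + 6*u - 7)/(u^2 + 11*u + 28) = (u - 1)/(u + 4)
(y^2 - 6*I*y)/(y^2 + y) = (y - 6*I)/(y + 1)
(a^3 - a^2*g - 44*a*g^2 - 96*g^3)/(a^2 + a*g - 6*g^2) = (a^2 - 4*a*g - 32*g^2)/(a - 2*g)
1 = 1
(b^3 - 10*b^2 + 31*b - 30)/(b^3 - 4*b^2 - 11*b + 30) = (b - 3)/(b + 3)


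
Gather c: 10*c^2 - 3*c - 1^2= 10*c^2 - 3*c - 1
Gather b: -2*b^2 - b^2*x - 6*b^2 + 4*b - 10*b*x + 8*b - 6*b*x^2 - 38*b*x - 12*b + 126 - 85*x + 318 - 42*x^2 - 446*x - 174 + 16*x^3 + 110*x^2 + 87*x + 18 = b^2*(-x - 8) + b*(-6*x^2 - 48*x) + 16*x^3 + 68*x^2 - 444*x + 288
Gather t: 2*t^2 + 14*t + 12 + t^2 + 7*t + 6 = 3*t^2 + 21*t + 18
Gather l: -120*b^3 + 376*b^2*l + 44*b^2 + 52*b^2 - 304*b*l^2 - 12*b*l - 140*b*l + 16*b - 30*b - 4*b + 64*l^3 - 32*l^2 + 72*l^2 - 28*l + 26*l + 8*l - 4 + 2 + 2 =-120*b^3 + 96*b^2 - 18*b + 64*l^3 + l^2*(40 - 304*b) + l*(376*b^2 - 152*b + 6)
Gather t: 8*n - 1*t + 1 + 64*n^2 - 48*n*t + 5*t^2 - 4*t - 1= 64*n^2 + 8*n + 5*t^2 + t*(-48*n - 5)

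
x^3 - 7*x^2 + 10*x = x*(x - 5)*(x - 2)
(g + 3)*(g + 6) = g^2 + 9*g + 18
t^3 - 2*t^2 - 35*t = t*(t - 7)*(t + 5)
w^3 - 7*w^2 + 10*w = w*(w - 5)*(w - 2)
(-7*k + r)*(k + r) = -7*k^2 - 6*k*r + r^2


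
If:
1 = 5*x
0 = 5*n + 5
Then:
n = -1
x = 1/5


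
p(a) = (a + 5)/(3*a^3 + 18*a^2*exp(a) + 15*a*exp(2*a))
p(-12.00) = 0.00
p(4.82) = 0.00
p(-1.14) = 3.00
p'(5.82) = -0.00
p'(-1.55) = -6.87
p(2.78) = 0.00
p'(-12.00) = 0.00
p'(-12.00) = 0.00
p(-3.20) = -0.02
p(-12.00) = 0.00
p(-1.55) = -1.13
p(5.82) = 0.00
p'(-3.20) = -0.03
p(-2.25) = -0.11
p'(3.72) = -0.00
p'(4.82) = -0.00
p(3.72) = 0.00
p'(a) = (a + 5)*(-18*a^2*exp(a) - 9*a^2 - 30*a*exp(2*a) - 36*a*exp(a) - 15*exp(2*a))/(3*a^3 + 18*a^2*exp(a) + 15*a*exp(2*a))^2 + 1/(3*a^3 + 18*a^2*exp(a) + 15*a*exp(2*a))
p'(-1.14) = -8.74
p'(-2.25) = -0.24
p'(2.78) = -0.00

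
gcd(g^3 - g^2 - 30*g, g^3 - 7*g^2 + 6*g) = g^2 - 6*g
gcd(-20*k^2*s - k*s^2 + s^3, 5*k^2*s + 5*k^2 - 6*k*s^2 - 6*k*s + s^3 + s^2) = -5*k + s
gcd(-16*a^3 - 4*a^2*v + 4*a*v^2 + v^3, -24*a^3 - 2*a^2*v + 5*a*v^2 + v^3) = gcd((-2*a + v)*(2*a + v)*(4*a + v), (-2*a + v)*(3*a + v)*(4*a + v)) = -8*a^2 + 2*a*v + v^2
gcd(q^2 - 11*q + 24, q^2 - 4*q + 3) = q - 3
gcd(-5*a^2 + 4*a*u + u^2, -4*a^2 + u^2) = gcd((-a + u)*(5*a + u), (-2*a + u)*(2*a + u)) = 1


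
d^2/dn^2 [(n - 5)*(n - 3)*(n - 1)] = 6*n - 18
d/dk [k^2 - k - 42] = 2*k - 1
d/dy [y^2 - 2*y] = 2*y - 2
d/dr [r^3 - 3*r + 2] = 3*r^2 - 3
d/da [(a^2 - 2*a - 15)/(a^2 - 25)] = 2/(a^2 + 10*a + 25)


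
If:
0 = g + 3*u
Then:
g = -3*u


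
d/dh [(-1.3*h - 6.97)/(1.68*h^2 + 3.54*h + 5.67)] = (2.184*h^2 + 23.4192*h + 17.3028)/(2.8224*h^4 + 11.8944*h^3 + 31.5828*h^2 + 40.1436*h + 32.1489)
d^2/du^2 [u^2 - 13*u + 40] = 2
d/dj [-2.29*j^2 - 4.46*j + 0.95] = -4.58*j - 4.46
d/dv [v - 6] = 1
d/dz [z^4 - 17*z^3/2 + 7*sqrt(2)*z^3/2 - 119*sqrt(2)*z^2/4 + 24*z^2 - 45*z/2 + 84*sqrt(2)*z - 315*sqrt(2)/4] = 4*z^3 - 51*z^2/2 + 21*sqrt(2)*z^2/2 - 119*sqrt(2)*z/2 + 48*z - 45/2 + 84*sqrt(2)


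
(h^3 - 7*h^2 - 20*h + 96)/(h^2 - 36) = (h^3 - 7*h^2 - 20*h + 96)/(h^2 - 36)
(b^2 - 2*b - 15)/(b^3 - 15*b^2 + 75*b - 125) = (b + 3)/(b^2 - 10*b + 25)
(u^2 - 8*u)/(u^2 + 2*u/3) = 3*(u - 8)/(3*u + 2)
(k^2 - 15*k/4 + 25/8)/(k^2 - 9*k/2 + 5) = (k - 5/4)/(k - 2)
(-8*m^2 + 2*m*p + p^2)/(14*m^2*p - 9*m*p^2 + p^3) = (4*m + p)/(p*(-7*m + p))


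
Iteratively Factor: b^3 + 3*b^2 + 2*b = (b)*(b^2 + 3*b + 2) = b*(b + 1)*(b + 2)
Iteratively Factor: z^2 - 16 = (z - 4)*(z + 4)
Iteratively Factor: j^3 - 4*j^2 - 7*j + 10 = (j - 5)*(j^2 + j - 2) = (j - 5)*(j + 2)*(j - 1)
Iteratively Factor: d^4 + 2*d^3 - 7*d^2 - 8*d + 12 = (d + 2)*(d^3 - 7*d + 6) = (d + 2)*(d + 3)*(d^2 - 3*d + 2) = (d - 2)*(d + 2)*(d + 3)*(d - 1)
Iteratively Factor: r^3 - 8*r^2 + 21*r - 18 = (r - 3)*(r^2 - 5*r + 6) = (r - 3)*(r - 2)*(r - 3)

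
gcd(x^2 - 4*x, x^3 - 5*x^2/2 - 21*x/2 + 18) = x - 4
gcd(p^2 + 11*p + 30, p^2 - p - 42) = p + 6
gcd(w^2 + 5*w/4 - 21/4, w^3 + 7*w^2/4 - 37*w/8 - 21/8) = w^2 + 5*w/4 - 21/4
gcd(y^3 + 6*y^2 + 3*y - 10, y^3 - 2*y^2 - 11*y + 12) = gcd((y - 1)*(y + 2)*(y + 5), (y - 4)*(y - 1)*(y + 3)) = y - 1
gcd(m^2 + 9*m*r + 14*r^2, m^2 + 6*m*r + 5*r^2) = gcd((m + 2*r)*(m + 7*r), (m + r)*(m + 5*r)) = 1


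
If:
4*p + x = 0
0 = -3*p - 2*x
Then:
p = 0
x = 0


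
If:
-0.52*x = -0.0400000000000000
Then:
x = 0.08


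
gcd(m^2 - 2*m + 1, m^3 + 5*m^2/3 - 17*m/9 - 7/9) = m - 1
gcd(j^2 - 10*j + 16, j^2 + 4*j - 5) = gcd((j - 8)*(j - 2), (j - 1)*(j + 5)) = 1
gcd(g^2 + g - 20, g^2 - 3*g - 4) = g - 4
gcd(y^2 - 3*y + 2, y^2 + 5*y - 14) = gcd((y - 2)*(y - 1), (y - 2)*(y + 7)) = y - 2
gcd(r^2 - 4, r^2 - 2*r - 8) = r + 2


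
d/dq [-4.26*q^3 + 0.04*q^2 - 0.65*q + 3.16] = -12.78*q^2 + 0.08*q - 0.65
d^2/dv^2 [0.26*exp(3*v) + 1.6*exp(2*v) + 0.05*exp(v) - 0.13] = (2.34*exp(2*v) + 6.4*exp(v) + 0.05)*exp(v)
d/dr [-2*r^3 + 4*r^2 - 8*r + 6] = -6*r^2 + 8*r - 8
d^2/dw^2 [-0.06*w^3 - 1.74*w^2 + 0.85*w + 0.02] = -0.36*w - 3.48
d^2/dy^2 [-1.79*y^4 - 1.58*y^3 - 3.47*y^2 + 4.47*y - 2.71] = -21.48*y^2 - 9.48*y - 6.94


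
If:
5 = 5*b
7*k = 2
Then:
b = 1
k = 2/7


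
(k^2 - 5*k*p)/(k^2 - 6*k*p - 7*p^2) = k*(-k + 5*p)/(-k^2 + 6*k*p + 7*p^2)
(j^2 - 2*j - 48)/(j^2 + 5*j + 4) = (j^2 - 2*j - 48)/(j^2 + 5*j + 4)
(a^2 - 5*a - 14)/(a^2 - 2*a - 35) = (a + 2)/(a + 5)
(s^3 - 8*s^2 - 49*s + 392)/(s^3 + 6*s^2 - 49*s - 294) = (s - 8)/(s + 6)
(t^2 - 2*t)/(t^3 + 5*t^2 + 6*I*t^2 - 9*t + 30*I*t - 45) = t*(t - 2)/(t^3 + t^2*(5 + 6*I) + 3*t*(-3 + 10*I) - 45)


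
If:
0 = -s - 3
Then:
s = -3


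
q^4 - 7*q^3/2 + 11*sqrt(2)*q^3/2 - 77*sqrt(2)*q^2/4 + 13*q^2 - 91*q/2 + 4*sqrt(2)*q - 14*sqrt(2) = (q - 7/2)*(q + sqrt(2)/2)*(q + sqrt(2))*(q + 4*sqrt(2))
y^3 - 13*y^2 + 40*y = y*(y - 8)*(y - 5)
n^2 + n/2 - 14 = (n - 7/2)*(n + 4)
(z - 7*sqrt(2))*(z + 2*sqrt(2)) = z^2 - 5*sqrt(2)*z - 28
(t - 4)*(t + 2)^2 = t^3 - 12*t - 16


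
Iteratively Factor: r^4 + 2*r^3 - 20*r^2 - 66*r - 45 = (r + 3)*(r^3 - r^2 - 17*r - 15) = (r - 5)*(r + 3)*(r^2 + 4*r + 3) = (r - 5)*(r + 3)^2*(r + 1)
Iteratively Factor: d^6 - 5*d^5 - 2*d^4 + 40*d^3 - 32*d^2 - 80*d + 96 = (d - 2)*(d^5 - 3*d^4 - 8*d^3 + 24*d^2 + 16*d - 48) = (d - 2)^2*(d^4 - d^3 - 10*d^2 + 4*d + 24) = (d - 2)^2*(d + 2)*(d^3 - 3*d^2 - 4*d + 12) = (d - 2)^3*(d + 2)*(d^2 - d - 6) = (d - 3)*(d - 2)^3*(d + 2)*(d + 2)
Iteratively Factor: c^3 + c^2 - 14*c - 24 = (c - 4)*(c^2 + 5*c + 6) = (c - 4)*(c + 3)*(c + 2)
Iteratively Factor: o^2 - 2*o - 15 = (o - 5)*(o + 3)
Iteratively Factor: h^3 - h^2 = (h - 1)*(h^2) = h*(h - 1)*(h)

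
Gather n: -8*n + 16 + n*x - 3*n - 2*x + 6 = n*(x - 11) - 2*x + 22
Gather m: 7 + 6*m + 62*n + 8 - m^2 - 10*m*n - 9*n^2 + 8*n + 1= -m^2 + m*(6 - 10*n) - 9*n^2 + 70*n + 16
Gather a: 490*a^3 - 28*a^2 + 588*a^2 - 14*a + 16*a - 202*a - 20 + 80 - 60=490*a^3 + 560*a^2 - 200*a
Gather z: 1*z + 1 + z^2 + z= z^2 + 2*z + 1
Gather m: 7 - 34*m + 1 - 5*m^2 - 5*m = -5*m^2 - 39*m + 8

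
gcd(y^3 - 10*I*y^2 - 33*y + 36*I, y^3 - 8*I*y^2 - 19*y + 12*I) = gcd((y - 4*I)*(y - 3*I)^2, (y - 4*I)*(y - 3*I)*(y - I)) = y^2 - 7*I*y - 12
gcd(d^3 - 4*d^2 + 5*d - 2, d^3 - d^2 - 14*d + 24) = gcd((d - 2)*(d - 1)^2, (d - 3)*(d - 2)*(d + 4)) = d - 2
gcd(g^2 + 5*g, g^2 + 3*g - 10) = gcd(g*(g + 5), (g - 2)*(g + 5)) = g + 5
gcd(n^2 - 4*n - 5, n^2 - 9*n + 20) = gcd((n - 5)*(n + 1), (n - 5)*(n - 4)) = n - 5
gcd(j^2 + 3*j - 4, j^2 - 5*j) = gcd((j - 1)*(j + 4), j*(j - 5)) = 1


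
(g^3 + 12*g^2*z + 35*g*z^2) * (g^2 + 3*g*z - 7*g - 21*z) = g^5 + 15*g^4*z - 7*g^4 + 71*g^3*z^2 - 105*g^3*z + 105*g^2*z^3 - 497*g^2*z^2 - 735*g*z^3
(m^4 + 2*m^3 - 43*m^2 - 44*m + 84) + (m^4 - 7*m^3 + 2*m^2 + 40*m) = 2*m^4 - 5*m^3 - 41*m^2 - 4*m + 84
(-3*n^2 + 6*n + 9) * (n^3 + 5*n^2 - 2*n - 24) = -3*n^5 - 9*n^4 + 45*n^3 + 105*n^2 - 162*n - 216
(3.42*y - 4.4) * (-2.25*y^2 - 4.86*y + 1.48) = -7.695*y^3 - 6.7212*y^2 + 26.4456*y - 6.512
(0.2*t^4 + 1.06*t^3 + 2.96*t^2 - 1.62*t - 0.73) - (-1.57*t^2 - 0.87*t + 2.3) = 0.2*t^4 + 1.06*t^3 + 4.53*t^2 - 0.75*t - 3.03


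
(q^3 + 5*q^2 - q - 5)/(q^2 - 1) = q + 5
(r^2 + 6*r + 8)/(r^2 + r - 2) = (r + 4)/(r - 1)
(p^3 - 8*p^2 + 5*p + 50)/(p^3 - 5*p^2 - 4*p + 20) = (p - 5)/(p - 2)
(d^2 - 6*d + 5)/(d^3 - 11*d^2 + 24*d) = (d^2 - 6*d + 5)/(d*(d^2 - 11*d + 24))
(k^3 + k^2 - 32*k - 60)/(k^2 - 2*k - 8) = (k^2 - k - 30)/(k - 4)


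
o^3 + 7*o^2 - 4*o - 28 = (o - 2)*(o + 2)*(o + 7)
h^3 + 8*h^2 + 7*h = h*(h + 1)*(h + 7)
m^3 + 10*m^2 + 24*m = m*(m + 4)*(m + 6)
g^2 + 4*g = g*(g + 4)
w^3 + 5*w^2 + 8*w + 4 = (w + 1)*(w + 2)^2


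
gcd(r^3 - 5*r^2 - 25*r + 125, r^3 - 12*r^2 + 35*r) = r - 5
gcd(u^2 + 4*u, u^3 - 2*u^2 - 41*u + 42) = 1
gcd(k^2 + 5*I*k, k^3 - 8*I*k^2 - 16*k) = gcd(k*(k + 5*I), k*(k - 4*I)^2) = k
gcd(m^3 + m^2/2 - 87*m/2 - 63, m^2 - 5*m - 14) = m - 7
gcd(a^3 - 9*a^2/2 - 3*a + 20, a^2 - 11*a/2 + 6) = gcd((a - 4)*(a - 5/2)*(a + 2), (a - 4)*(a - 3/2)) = a - 4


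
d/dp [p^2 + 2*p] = 2*p + 2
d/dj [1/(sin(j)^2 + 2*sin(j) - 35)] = -2*(sin(j) + 1)*cos(j)/(sin(j)^2 + 2*sin(j) - 35)^2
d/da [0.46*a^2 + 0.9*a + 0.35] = 0.92*a + 0.9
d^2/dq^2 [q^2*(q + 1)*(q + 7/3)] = 12*q^2 + 20*q + 14/3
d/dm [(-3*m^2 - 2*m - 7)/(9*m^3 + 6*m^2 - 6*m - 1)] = (27*m^4 + 36*m^3 + 219*m^2 + 90*m - 40)/(81*m^6 + 108*m^5 - 72*m^4 - 90*m^3 + 24*m^2 + 12*m + 1)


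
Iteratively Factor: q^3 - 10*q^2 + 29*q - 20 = (q - 4)*(q^2 - 6*q + 5) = (q - 4)*(q - 1)*(q - 5)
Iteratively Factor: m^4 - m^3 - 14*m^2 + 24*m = (m - 3)*(m^3 + 2*m^2 - 8*m) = (m - 3)*(m + 4)*(m^2 - 2*m) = m*(m - 3)*(m + 4)*(m - 2)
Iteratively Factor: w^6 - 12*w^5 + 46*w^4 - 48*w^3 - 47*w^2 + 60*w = (w - 4)*(w^5 - 8*w^4 + 14*w^3 + 8*w^2 - 15*w) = w*(w - 4)*(w^4 - 8*w^3 + 14*w^2 + 8*w - 15) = w*(w - 4)*(w - 1)*(w^3 - 7*w^2 + 7*w + 15) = w*(w - 4)*(w - 3)*(w - 1)*(w^2 - 4*w - 5) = w*(w - 5)*(w - 4)*(w - 3)*(w - 1)*(w + 1)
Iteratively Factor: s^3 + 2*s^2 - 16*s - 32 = (s + 2)*(s^2 - 16) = (s + 2)*(s + 4)*(s - 4)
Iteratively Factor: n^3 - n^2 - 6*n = (n)*(n^2 - n - 6) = n*(n - 3)*(n + 2)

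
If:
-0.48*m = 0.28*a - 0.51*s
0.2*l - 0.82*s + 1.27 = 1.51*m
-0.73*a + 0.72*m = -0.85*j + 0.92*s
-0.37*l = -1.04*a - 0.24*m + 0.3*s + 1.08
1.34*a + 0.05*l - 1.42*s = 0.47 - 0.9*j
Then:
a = 0.49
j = 0.77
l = -1.79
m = 0.30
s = 0.55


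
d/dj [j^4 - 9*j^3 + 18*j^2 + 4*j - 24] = 4*j^3 - 27*j^2 + 36*j + 4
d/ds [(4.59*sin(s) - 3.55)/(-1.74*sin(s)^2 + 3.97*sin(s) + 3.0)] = (7.9866*sin(s)^2 - 12.354*sin(s) + 27.8635)*cos(s)/(3.0276*sin(s)^4 - 13.8156*sin(s)^3 + 5.3209*sin(s)^2 + 23.82*sin(s) + 9.0)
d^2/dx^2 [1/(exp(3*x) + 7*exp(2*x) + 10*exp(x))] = (-(exp(2*x) + 7*exp(x) + 10)*(9*exp(2*x) + 28*exp(x) + 10) + 2*(3*exp(2*x) + 14*exp(x) + 10)^2)*exp(-x)/(exp(2*x) + 7*exp(x) + 10)^3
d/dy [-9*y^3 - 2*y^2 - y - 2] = -27*y^2 - 4*y - 1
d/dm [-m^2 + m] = 1 - 2*m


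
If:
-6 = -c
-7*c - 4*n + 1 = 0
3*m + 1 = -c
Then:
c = 6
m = -7/3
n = -41/4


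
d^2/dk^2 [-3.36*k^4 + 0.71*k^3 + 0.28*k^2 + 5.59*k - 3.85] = -40.32*k^2 + 4.26*k + 0.56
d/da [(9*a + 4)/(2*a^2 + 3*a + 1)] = (18*a^2 + 27*a - (4*a + 3)*(9*a + 4) + 9)/(2*a^2 + 3*a + 1)^2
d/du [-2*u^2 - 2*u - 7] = -4*u - 2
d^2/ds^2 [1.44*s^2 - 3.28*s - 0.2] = 2.88000000000000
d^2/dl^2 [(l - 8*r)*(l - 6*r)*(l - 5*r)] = 6*l - 38*r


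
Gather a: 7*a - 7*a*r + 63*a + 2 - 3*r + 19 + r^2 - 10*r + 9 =a*(70 - 7*r) + r^2 - 13*r + 30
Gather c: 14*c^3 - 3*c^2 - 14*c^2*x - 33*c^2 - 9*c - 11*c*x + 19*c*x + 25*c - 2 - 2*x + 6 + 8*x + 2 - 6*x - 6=14*c^3 + c^2*(-14*x - 36) + c*(8*x + 16)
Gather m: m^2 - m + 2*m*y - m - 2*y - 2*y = m^2 + m*(2*y - 2) - 4*y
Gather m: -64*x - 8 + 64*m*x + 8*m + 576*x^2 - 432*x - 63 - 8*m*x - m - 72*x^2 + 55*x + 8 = m*(56*x + 7) + 504*x^2 - 441*x - 63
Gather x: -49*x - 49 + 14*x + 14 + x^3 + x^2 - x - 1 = x^3 + x^2 - 36*x - 36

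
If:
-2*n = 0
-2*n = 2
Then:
No Solution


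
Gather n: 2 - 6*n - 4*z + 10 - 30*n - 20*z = -36*n - 24*z + 12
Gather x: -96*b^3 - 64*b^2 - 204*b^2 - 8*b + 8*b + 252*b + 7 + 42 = -96*b^3 - 268*b^2 + 252*b + 49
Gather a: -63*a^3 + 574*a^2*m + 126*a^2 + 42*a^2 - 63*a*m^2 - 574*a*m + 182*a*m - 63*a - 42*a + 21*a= -63*a^3 + a^2*(574*m + 168) + a*(-63*m^2 - 392*m - 84)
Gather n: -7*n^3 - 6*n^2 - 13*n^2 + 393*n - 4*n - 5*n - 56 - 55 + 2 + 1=-7*n^3 - 19*n^2 + 384*n - 108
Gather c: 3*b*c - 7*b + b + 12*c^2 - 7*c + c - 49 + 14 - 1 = -6*b + 12*c^2 + c*(3*b - 6) - 36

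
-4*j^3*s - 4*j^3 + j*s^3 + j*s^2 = (-2*j + s)*(2*j + s)*(j*s + j)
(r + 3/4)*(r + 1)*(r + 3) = r^3 + 19*r^2/4 + 6*r + 9/4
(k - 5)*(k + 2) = k^2 - 3*k - 10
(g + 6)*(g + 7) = g^2 + 13*g + 42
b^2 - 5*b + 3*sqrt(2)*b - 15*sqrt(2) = (b - 5)*(b + 3*sqrt(2))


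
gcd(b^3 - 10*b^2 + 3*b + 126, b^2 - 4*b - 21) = b^2 - 4*b - 21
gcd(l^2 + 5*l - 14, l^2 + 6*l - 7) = l + 7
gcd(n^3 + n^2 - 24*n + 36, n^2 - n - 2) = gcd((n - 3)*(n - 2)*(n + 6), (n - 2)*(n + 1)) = n - 2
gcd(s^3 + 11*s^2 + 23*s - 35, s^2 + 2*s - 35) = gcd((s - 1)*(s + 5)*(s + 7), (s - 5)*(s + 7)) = s + 7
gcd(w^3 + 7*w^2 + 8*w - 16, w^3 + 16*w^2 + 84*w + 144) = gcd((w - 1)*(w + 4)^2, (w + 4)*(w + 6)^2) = w + 4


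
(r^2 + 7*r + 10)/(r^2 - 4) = (r + 5)/(r - 2)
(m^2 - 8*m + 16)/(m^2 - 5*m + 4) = (m - 4)/(m - 1)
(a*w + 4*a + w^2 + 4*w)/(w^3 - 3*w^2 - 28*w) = (a + w)/(w*(w - 7))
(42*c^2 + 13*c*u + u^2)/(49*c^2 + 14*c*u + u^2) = (6*c + u)/(7*c + u)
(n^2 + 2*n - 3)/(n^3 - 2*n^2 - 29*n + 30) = (n + 3)/(n^2 - n - 30)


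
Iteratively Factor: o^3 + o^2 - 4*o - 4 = (o + 1)*(o^2 - 4) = (o + 1)*(o + 2)*(o - 2)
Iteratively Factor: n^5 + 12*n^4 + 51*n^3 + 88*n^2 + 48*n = (n + 4)*(n^4 + 8*n^3 + 19*n^2 + 12*n) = (n + 4)^2*(n^3 + 4*n^2 + 3*n) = (n + 1)*(n + 4)^2*(n^2 + 3*n) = n*(n + 1)*(n + 4)^2*(n + 3)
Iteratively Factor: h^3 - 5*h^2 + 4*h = (h - 1)*(h^2 - 4*h) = h*(h - 1)*(h - 4)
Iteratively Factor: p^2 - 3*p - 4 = (p - 4)*(p + 1)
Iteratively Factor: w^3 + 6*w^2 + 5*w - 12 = (w - 1)*(w^2 + 7*w + 12) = (w - 1)*(w + 3)*(w + 4)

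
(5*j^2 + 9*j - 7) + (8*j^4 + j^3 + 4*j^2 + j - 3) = 8*j^4 + j^3 + 9*j^2 + 10*j - 10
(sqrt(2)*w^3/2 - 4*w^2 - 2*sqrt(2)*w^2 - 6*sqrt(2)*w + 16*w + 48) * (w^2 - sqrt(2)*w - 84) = sqrt(2)*w^5/2 - 5*w^4 - 2*sqrt(2)*w^4 - 44*sqrt(2)*w^3 + 20*w^3 + 152*sqrt(2)*w^2 + 396*w^2 - 1344*w + 456*sqrt(2)*w - 4032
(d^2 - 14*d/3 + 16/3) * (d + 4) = d^3 - 2*d^2/3 - 40*d/3 + 64/3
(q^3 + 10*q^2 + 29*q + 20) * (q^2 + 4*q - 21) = q^5 + 14*q^4 + 48*q^3 - 74*q^2 - 529*q - 420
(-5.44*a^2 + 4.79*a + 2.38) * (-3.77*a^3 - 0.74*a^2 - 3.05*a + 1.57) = 20.5088*a^5 - 14.0327*a^4 + 4.0748*a^3 - 24.9115*a^2 + 0.261300000000001*a + 3.7366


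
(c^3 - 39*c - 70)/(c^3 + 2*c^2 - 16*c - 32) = (c^2 - 2*c - 35)/(c^2 - 16)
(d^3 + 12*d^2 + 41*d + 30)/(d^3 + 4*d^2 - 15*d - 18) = (d + 5)/(d - 3)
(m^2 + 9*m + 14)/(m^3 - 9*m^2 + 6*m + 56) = (m + 7)/(m^2 - 11*m + 28)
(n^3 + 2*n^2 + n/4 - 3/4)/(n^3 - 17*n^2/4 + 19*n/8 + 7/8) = 2*(4*n^3 + 8*n^2 + n - 3)/(8*n^3 - 34*n^2 + 19*n + 7)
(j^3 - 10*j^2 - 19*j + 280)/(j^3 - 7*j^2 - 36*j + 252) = (j^2 - 3*j - 40)/(j^2 - 36)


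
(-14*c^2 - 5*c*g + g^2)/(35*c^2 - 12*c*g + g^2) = (-2*c - g)/(5*c - g)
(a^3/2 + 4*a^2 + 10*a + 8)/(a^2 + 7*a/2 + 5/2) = (a^3 + 8*a^2 + 20*a + 16)/(2*a^2 + 7*a + 5)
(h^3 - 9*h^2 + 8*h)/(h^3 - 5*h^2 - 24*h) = (h - 1)/(h + 3)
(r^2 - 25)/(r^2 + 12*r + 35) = (r - 5)/(r + 7)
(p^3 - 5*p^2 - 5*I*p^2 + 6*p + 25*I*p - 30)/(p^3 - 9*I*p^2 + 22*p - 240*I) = (p^2 + p*(-5 + I) - 5*I)/(p^2 - 3*I*p + 40)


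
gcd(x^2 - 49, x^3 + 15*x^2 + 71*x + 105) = x + 7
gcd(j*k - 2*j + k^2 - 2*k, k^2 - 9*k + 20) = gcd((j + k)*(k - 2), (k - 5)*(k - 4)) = 1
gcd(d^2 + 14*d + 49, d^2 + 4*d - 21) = d + 7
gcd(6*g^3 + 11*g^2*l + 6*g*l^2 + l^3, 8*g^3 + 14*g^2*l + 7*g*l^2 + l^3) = 2*g^2 + 3*g*l + l^2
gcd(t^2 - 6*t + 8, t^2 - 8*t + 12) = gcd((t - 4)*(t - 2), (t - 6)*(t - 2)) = t - 2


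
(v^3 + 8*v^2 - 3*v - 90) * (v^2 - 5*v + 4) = v^5 + 3*v^4 - 39*v^3 - 43*v^2 + 438*v - 360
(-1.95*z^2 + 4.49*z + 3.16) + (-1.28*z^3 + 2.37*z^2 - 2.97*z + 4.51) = -1.28*z^3 + 0.42*z^2 + 1.52*z + 7.67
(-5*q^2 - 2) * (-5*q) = 25*q^3 + 10*q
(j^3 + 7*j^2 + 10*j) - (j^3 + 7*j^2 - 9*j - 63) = 19*j + 63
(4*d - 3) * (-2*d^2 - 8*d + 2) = -8*d^3 - 26*d^2 + 32*d - 6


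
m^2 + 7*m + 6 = (m + 1)*(m + 6)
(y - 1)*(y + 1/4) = y^2 - 3*y/4 - 1/4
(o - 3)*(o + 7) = o^2 + 4*o - 21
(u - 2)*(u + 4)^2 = u^3 + 6*u^2 - 32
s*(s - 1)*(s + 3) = s^3 + 2*s^2 - 3*s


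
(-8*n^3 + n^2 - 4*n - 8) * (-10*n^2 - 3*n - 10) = 80*n^5 + 14*n^4 + 117*n^3 + 82*n^2 + 64*n + 80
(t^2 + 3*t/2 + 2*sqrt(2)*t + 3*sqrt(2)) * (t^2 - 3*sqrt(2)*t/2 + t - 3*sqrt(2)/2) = t^4 + sqrt(2)*t^3/2 + 5*t^3/2 - 9*t^2/2 + 5*sqrt(2)*t^2/4 - 15*t + 3*sqrt(2)*t/4 - 9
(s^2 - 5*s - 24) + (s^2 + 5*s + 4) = 2*s^2 - 20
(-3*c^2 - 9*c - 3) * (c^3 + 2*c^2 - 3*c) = -3*c^5 - 15*c^4 - 12*c^3 + 21*c^2 + 9*c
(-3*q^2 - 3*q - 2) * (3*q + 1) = -9*q^3 - 12*q^2 - 9*q - 2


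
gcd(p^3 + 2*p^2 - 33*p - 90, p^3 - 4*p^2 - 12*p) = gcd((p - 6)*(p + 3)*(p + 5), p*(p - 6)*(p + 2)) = p - 6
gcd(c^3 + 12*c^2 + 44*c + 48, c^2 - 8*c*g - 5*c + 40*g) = 1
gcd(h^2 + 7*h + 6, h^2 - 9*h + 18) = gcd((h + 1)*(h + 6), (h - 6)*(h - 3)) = 1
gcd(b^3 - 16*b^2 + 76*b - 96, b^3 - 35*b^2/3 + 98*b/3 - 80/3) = b^2 - 10*b + 16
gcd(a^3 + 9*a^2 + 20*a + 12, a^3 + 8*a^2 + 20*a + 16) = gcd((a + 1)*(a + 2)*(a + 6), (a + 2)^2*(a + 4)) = a + 2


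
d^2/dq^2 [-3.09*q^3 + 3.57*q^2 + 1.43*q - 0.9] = 7.14 - 18.54*q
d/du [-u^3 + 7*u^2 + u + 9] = -3*u^2 + 14*u + 1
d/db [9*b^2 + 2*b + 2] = 18*b + 2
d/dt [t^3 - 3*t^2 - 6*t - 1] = 3*t^2 - 6*t - 6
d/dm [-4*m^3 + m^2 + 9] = 2*m*(1 - 6*m)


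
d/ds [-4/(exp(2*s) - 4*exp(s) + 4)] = 8*(exp(s) - 2)*exp(s)/(exp(2*s) - 4*exp(s) + 4)^2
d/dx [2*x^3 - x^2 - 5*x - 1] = 6*x^2 - 2*x - 5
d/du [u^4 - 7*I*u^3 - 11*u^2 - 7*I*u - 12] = 4*u^3 - 21*I*u^2 - 22*u - 7*I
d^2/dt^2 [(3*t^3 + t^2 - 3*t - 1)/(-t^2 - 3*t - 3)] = 6*(-4*t^3 - 23*t^2 - 33*t - 10)/(t^6 + 9*t^5 + 36*t^4 + 81*t^3 + 108*t^2 + 81*t + 27)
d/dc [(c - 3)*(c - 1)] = 2*c - 4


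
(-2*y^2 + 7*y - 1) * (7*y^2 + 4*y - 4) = -14*y^4 + 41*y^3 + 29*y^2 - 32*y + 4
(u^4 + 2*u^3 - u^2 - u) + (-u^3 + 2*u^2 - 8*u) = u^4 + u^3 + u^2 - 9*u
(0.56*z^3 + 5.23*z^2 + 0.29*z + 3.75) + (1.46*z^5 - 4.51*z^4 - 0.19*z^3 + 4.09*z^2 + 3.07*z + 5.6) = 1.46*z^5 - 4.51*z^4 + 0.37*z^3 + 9.32*z^2 + 3.36*z + 9.35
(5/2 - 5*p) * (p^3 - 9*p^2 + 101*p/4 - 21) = -5*p^4 + 95*p^3/2 - 595*p^2/4 + 1345*p/8 - 105/2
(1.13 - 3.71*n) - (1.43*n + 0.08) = 1.05 - 5.14*n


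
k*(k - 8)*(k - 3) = k^3 - 11*k^2 + 24*k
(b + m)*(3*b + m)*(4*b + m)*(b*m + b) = 12*b^4*m + 12*b^4 + 19*b^3*m^2 + 19*b^3*m + 8*b^2*m^3 + 8*b^2*m^2 + b*m^4 + b*m^3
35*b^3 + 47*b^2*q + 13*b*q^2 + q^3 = (b + q)*(5*b + q)*(7*b + q)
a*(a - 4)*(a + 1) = a^3 - 3*a^2 - 4*a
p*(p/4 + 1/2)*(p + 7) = p^3/4 + 9*p^2/4 + 7*p/2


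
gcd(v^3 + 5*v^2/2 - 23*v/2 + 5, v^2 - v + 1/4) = v - 1/2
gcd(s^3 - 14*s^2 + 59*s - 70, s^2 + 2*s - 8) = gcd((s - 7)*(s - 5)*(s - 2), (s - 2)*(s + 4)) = s - 2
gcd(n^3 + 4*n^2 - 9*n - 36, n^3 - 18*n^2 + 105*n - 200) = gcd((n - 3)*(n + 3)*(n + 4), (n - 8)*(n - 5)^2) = 1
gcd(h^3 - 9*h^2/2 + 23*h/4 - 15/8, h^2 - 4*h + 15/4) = h^2 - 4*h + 15/4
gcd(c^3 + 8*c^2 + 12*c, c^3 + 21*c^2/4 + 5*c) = c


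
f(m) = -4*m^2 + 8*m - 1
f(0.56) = 2.23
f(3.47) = -21.40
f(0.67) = 2.56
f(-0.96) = -12.37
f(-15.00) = -1021.00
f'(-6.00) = 56.00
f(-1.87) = -29.95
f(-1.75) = -27.25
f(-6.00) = -193.00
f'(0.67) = 2.64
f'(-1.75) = 22.00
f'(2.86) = -14.88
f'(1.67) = -5.36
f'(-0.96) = 15.68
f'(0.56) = 3.52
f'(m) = 8 - 8*m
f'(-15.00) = 128.00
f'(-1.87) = 22.96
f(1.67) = 1.20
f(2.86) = -10.84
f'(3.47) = -19.76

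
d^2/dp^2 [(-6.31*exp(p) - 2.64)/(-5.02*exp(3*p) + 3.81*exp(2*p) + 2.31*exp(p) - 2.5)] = (636.058096*exp(6*p) + 236.702538*exp(5*p) - 171.140169*exp(4*p) - 992.949361*exp(3*p) + 132.133212*exp(2*p) + 151.111554*exp(p) + 54.6835)*exp(p)/(126.506008*exp(9*p) - 288.040572*exp(8*p) + 43.973694*exp(7*p) + 398.785791*exp(6*p) - 307.127907*exp(5*p) - 126.063873*exp(4*p) + 213.815109*exp(3*p) - 31.41675*exp(2*p) - 43.3125*exp(p) + 15.625)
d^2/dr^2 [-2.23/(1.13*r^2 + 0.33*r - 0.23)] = (5.694974*r^2 + 1.663134*r - 2.23*(2.26*r + 0.33)*(4.52*r + 0.66) - 1.159154)/(1.13*r^2 + 0.33*r - 0.23)^3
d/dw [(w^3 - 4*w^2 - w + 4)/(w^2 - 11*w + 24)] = (w^4 - 22*w^3 + 117*w^2 - 200*w + 20)/(w^4 - 22*w^3 + 169*w^2 - 528*w + 576)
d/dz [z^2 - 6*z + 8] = 2*z - 6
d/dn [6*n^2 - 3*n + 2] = 12*n - 3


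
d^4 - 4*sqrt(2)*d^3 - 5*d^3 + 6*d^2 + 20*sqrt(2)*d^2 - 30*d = d*(d - 5)*(d - 3*sqrt(2))*(d - sqrt(2))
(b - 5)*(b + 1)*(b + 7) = b^3 + 3*b^2 - 33*b - 35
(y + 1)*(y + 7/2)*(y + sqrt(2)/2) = y^3 + sqrt(2)*y^2/2 + 9*y^2/2 + 9*sqrt(2)*y/4 + 7*y/2 + 7*sqrt(2)/4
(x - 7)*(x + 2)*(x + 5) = x^3 - 39*x - 70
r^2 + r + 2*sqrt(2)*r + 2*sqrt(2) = (r + 1)*(r + 2*sqrt(2))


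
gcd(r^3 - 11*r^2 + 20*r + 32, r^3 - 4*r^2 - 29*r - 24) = r^2 - 7*r - 8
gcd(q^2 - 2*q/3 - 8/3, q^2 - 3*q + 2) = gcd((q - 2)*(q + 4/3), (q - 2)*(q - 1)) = q - 2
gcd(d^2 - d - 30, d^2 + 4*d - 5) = d + 5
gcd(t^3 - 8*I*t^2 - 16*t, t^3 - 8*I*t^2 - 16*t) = t^3 - 8*I*t^2 - 16*t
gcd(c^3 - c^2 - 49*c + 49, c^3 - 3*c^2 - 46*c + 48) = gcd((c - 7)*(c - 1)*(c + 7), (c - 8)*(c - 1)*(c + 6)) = c - 1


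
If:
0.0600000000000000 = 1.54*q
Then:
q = 0.04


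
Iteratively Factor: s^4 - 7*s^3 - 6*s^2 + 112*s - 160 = (s - 4)*(s^3 - 3*s^2 - 18*s + 40) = (s - 5)*(s - 4)*(s^2 + 2*s - 8) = (s - 5)*(s - 4)*(s - 2)*(s + 4)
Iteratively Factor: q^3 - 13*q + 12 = (q - 1)*(q^2 + q - 12) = (q - 3)*(q - 1)*(q + 4)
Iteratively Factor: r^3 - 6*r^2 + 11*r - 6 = (r - 1)*(r^2 - 5*r + 6) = (r - 3)*(r - 1)*(r - 2)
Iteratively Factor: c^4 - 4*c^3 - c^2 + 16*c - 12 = (c - 1)*(c^3 - 3*c^2 - 4*c + 12) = (c - 2)*(c - 1)*(c^2 - c - 6) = (c - 3)*(c - 2)*(c - 1)*(c + 2)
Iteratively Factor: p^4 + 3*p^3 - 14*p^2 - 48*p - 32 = (p - 4)*(p^3 + 7*p^2 + 14*p + 8) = (p - 4)*(p + 4)*(p^2 + 3*p + 2) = (p - 4)*(p + 1)*(p + 4)*(p + 2)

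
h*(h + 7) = h^2 + 7*h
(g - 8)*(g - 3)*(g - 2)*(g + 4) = g^4 - 9*g^3 - 6*g^2 + 136*g - 192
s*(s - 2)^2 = s^3 - 4*s^2 + 4*s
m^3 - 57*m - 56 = (m - 8)*(m + 1)*(m + 7)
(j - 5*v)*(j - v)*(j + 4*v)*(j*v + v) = j^4*v - 2*j^3*v^2 + j^3*v - 19*j^2*v^3 - 2*j^2*v^2 + 20*j*v^4 - 19*j*v^3 + 20*v^4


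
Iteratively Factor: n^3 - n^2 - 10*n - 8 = (n + 1)*(n^2 - 2*n - 8) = (n + 1)*(n + 2)*(n - 4)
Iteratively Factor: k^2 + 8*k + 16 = (k + 4)*(k + 4)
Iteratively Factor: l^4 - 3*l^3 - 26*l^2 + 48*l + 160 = (l + 4)*(l^3 - 7*l^2 + 2*l + 40) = (l - 4)*(l + 4)*(l^2 - 3*l - 10) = (l - 5)*(l - 4)*(l + 4)*(l + 2)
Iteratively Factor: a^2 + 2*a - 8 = (a + 4)*(a - 2)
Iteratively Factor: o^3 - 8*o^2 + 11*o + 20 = (o - 4)*(o^2 - 4*o - 5) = (o - 4)*(o + 1)*(o - 5)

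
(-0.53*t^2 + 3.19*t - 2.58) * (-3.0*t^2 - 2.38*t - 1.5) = 1.59*t^4 - 8.3086*t^3 + 0.942800000000001*t^2 + 1.3554*t + 3.87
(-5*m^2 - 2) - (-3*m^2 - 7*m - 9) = -2*m^2 + 7*m + 7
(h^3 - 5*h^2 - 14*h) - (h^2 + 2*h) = h^3 - 6*h^2 - 16*h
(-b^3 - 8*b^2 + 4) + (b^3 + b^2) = 4 - 7*b^2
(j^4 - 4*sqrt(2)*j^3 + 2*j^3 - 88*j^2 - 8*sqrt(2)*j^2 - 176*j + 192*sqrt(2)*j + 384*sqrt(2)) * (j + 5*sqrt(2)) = j^5 + sqrt(2)*j^4 + 2*j^4 - 128*j^3 + 2*sqrt(2)*j^3 - 248*sqrt(2)*j^2 - 256*j^2 - 496*sqrt(2)*j + 1920*j + 3840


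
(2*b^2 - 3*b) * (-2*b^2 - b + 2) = -4*b^4 + 4*b^3 + 7*b^2 - 6*b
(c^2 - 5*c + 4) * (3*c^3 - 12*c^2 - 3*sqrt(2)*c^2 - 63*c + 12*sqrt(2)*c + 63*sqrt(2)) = 3*c^5 - 27*c^4 - 3*sqrt(2)*c^4 + 9*c^3 + 27*sqrt(2)*c^3 - 9*sqrt(2)*c^2 + 267*c^2 - 267*sqrt(2)*c - 252*c + 252*sqrt(2)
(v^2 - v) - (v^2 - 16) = 16 - v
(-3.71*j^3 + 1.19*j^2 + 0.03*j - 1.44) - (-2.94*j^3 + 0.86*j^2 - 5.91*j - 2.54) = -0.77*j^3 + 0.33*j^2 + 5.94*j + 1.1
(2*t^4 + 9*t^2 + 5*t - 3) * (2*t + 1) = 4*t^5 + 2*t^4 + 18*t^3 + 19*t^2 - t - 3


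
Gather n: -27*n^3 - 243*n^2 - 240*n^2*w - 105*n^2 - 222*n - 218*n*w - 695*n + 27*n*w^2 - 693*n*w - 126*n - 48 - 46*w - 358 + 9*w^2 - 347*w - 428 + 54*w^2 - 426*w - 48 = -27*n^3 + n^2*(-240*w - 348) + n*(27*w^2 - 911*w - 1043) + 63*w^2 - 819*w - 882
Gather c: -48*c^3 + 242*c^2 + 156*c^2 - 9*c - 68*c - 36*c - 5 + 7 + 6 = -48*c^3 + 398*c^2 - 113*c + 8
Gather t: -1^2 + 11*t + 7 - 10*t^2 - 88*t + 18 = -10*t^2 - 77*t + 24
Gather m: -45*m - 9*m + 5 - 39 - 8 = -54*m - 42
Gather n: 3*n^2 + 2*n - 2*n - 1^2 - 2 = 3*n^2 - 3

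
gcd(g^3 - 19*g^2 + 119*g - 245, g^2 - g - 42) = g - 7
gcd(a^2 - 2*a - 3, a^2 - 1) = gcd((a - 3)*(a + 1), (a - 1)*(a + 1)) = a + 1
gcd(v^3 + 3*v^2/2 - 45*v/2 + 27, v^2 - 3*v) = v - 3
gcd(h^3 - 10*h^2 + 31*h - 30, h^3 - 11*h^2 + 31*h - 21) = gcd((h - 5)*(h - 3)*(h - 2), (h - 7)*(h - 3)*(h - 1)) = h - 3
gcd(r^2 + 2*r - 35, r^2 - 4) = 1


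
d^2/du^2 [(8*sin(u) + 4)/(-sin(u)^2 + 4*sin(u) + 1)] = 8*(9*sin(u)^5 + 6*sin(u)^4 + 3*sin(u)^2 - 3*sin(u)/2 + 3*sin(3*u) - sin(5*u)/2 - 9)/(sin(u)^2 - 4*sin(u) - 1)^3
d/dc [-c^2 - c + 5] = -2*c - 1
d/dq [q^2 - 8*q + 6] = 2*q - 8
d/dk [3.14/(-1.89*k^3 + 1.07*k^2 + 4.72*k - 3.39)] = (17.8038*k^2 - 6.7196*k - 14.8208)/(1.89*k^3 - 1.07*k^2 - 4.72*k + 3.39)^2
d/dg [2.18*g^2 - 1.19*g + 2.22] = 4.36*g - 1.19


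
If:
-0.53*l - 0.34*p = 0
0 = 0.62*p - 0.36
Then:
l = -0.37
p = 0.58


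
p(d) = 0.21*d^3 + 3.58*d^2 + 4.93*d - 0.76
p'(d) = 0.63*d^2 + 7.16*d + 4.93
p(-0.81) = -2.52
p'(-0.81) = -0.46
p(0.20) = 0.37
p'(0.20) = 6.39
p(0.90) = 6.73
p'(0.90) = 11.88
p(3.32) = 62.75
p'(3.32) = 35.65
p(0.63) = 3.82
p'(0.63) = 9.69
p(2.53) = 38.03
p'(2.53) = 27.08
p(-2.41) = 5.21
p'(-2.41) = -8.67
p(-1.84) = 0.98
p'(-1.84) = -6.11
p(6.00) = 203.06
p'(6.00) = 70.57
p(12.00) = 936.80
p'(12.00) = 181.57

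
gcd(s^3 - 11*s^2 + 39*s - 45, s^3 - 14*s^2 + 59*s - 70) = s - 5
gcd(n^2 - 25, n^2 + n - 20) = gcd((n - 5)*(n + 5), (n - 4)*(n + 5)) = n + 5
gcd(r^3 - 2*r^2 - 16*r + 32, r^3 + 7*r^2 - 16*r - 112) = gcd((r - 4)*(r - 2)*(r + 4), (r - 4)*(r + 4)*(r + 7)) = r^2 - 16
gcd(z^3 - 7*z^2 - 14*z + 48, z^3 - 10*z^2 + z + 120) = z^2 - 5*z - 24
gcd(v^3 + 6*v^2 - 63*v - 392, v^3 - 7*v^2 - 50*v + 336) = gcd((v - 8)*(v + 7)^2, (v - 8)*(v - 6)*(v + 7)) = v^2 - v - 56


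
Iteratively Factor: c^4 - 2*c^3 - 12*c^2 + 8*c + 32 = (c - 2)*(c^3 - 12*c - 16) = (c - 4)*(c - 2)*(c^2 + 4*c + 4) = (c - 4)*(c - 2)*(c + 2)*(c + 2)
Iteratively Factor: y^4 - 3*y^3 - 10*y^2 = (y)*(y^3 - 3*y^2 - 10*y) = y*(y - 5)*(y^2 + 2*y) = y^2*(y - 5)*(y + 2)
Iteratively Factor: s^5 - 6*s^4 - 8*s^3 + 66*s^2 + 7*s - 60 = (s + 3)*(s^4 - 9*s^3 + 19*s^2 + 9*s - 20) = (s - 1)*(s + 3)*(s^3 - 8*s^2 + 11*s + 20) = (s - 4)*(s - 1)*(s + 3)*(s^2 - 4*s - 5) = (s - 5)*(s - 4)*(s - 1)*(s + 3)*(s + 1)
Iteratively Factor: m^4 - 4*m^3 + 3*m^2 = (m)*(m^3 - 4*m^2 + 3*m) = m*(m - 1)*(m^2 - 3*m) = m*(m - 3)*(m - 1)*(m)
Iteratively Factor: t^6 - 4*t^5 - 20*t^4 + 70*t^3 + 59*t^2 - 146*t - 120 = (t + 1)*(t^5 - 5*t^4 - 15*t^3 + 85*t^2 - 26*t - 120) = (t - 5)*(t + 1)*(t^4 - 15*t^2 + 10*t + 24) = (t - 5)*(t + 1)^2*(t^3 - t^2 - 14*t + 24) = (t - 5)*(t - 3)*(t + 1)^2*(t^2 + 2*t - 8) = (t - 5)*(t - 3)*(t - 2)*(t + 1)^2*(t + 4)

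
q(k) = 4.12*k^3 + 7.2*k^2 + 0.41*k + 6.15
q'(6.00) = 531.77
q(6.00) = 1157.73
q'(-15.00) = 2565.41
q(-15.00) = -12285.00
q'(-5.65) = 313.61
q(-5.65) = -509.42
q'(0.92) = 24.12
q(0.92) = 15.83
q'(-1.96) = 19.67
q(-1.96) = 1.98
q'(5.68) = 480.97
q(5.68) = 995.76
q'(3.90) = 244.57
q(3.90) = 361.66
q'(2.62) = 122.98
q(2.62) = 130.74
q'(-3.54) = 104.32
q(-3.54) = -87.84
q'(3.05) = 159.31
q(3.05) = 191.27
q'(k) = 12.36*k^2 + 14.4*k + 0.41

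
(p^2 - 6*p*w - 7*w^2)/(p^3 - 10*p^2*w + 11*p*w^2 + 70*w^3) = (p + w)/(p^2 - 3*p*w - 10*w^2)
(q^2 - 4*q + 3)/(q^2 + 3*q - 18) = (q - 1)/(q + 6)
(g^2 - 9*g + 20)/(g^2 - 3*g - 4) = (g - 5)/(g + 1)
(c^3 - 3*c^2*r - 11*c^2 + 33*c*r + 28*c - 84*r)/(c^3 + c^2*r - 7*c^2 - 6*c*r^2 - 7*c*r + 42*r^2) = (-c^2 + 3*c*r + 4*c - 12*r)/(-c^2 - c*r + 6*r^2)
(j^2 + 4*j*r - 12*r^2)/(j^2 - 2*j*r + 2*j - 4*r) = (j + 6*r)/(j + 2)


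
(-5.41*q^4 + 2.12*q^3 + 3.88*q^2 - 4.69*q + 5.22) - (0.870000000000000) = -5.41*q^4 + 2.12*q^3 + 3.88*q^2 - 4.69*q + 4.35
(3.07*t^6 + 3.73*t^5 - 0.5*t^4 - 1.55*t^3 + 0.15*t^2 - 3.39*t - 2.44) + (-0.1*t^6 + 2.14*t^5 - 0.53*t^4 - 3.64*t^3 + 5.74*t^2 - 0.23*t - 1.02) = 2.97*t^6 + 5.87*t^5 - 1.03*t^4 - 5.19*t^3 + 5.89*t^2 - 3.62*t - 3.46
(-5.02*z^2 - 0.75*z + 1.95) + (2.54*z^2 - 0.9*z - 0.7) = -2.48*z^2 - 1.65*z + 1.25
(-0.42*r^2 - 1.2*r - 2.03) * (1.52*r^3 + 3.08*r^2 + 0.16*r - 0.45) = -0.6384*r^5 - 3.1176*r^4 - 6.8488*r^3 - 6.2554*r^2 + 0.2152*r + 0.9135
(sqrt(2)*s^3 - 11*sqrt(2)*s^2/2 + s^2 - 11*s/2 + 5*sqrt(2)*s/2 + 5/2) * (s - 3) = sqrt(2)*s^4 - 17*sqrt(2)*s^3/2 + s^3 - 17*s^2/2 + 19*sqrt(2)*s^2 - 15*sqrt(2)*s/2 + 19*s - 15/2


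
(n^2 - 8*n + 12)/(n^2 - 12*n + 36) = (n - 2)/(n - 6)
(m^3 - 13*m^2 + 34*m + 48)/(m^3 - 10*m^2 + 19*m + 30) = (m - 8)/(m - 5)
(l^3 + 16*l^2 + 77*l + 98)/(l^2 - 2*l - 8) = (l^2 + 14*l + 49)/(l - 4)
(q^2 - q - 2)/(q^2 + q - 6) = (q + 1)/(q + 3)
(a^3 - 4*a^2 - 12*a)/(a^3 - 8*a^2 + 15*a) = (a^2 - 4*a - 12)/(a^2 - 8*a + 15)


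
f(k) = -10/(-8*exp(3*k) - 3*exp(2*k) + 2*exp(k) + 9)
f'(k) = -10*(24*exp(3*k) + 6*exp(2*k) - 2*exp(k))/(-8*exp(3*k) - 3*exp(2*k) + 2*exp(k) + 9)^2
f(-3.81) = -1.11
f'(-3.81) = 0.01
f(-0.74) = -1.19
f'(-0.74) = -0.43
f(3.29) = 0.00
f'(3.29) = -0.00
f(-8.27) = -1.11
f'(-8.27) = 0.00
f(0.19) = 1.41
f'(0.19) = -9.64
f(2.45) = 0.00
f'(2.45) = -0.00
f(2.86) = 0.00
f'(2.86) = -0.00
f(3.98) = 0.00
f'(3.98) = -0.00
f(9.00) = 0.00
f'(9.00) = 0.00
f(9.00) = 0.00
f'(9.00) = 0.00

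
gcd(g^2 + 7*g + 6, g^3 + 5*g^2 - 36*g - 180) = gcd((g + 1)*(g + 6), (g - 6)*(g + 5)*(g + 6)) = g + 6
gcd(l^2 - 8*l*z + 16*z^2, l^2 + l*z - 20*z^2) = -l + 4*z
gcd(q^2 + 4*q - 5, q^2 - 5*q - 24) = 1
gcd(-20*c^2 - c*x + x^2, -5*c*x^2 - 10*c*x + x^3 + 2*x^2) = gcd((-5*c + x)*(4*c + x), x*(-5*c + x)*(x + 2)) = -5*c + x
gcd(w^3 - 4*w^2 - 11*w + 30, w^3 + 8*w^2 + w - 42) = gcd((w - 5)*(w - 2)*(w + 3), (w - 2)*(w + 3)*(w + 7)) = w^2 + w - 6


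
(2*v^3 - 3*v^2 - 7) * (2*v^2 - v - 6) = 4*v^5 - 8*v^4 - 9*v^3 + 4*v^2 + 7*v + 42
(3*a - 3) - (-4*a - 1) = 7*a - 2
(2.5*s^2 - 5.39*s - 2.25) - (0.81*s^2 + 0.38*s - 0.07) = 1.69*s^2 - 5.77*s - 2.18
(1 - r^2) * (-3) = 3*r^2 - 3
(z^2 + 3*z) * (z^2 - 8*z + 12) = z^4 - 5*z^3 - 12*z^2 + 36*z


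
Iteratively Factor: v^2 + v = (v)*(v + 1)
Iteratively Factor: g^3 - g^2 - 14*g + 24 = (g - 2)*(g^2 + g - 12) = (g - 3)*(g - 2)*(g + 4)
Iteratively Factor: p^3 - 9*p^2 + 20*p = (p - 4)*(p^2 - 5*p) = p*(p - 4)*(p - 5)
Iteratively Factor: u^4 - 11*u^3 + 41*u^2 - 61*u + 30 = (u - 2)*(u^3 - 9*u^2 + 23*u - 15) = (u - 3)*(u - 2)*(u^2 - 6*u + 5) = (u - 3)*(u - 2)*(u - 1)*(u - 5)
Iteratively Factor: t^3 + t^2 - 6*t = (t)*(t^2 + t - 6) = t*(t + 3)*(t - 2)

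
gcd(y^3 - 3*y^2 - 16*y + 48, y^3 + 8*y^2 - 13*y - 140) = y - 4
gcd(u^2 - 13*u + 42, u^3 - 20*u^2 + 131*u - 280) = u - 7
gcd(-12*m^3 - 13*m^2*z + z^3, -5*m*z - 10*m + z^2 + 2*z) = 1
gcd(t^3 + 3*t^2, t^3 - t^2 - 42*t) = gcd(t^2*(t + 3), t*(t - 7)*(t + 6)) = t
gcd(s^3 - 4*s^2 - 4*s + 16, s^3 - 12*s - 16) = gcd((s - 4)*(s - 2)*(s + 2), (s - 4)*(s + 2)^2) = s^2 - 2*s - 8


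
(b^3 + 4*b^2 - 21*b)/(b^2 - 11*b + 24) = b*(b + 7)/(b - 8)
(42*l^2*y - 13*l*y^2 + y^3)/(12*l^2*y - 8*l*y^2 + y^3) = (-7*l + y)/(-2*l + y)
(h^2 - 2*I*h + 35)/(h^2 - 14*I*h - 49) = (h + 5*I)/(h - 7*I)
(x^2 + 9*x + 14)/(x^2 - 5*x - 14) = (x + 7)/(x - 7)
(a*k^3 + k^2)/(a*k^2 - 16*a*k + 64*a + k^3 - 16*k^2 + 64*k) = k^2*(a*k + 1)/(a*k^2 - 16*a*k + 64*a + k^3 - 16*k^2 + 64*k)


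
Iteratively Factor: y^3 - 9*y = (y)*(y^2 - 9) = y*(y - 3)*(y + 3)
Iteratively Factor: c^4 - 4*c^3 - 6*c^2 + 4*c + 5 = (c + 1)*(c^3 - 5*c^2 - c + 5) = (c + 1)^2*(c^2 - 6*c + 5) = (c - 1)*(c + 1)^2*(c - 5)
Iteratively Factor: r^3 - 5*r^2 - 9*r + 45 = (r + 3)*(r^2 - 8*r + 15) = (r - 5)*(r + 3)*(r - 3)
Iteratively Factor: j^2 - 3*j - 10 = (j + 2)*(j - 5)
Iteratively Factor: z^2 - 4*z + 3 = (z - 1)*(z - 3)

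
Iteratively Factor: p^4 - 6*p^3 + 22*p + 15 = (p + 1)*(p^3 - 7*p^2 + 7*p + 15) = (p - 5)*(p + 1)*(p^2 - 2*p - 3) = (p - 5)*(p + 1)^2*(p - 3)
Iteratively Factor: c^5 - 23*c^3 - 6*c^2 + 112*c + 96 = (c + 4)*(c^4 - 4*c^3 - 7*c^2 + 22*c + 24) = (c + 1)*(c + 4)*(c^3 - 5*c^2 - 2*c + 24) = (c - 3)*(c + 1)*(c + 4)*(c^2 - 2*c - 8) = (c - 3)*(c + 1)*(c + 2)*(c + 4)*(c - 4)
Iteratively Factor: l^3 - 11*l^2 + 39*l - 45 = (l - 3)*(l^2 - 8*l + 15) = (l - 5)*(l - 3)*(l - 3)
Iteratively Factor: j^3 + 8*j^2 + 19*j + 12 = (j + 3)*(j^2 + 5*j + 4) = (j + 3)*(j + 4)*(j + 1)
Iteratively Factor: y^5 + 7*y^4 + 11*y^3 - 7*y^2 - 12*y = (y)*(y^4 + 7*y^3 + 11*y^2 - 7*y - 12) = y*(y + 1)*(y^3 + 6*y^2 + 5*y - 12) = y*(y + 1)*(y + 3)*(y^2 + 3*y - 4) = y*(y + 1)*(y + 3)*(y + 4)*(y - 1)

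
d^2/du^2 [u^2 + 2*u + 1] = 2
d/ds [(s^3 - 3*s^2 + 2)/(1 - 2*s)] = (-4*s^3 + 9*s^2 - 6*s + 4)/(4*s^2 - 4*s + 1)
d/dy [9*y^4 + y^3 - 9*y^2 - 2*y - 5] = 36*y^3 + 3*y^2 - 18*y - 2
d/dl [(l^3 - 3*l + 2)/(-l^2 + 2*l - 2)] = (-l^4 + 4*l^3 - 9*l^2 + 4*l + 2)/(l^4 - 4*l^3 + 8*l^2 - 8*l + 4)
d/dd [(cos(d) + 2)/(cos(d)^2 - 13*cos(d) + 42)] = (cos(d)^2 + 4*cos(d) - 68)*sin(d)/(cos(d)^2 - 13*cos(d) + 42)^2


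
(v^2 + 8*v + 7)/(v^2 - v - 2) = (v + 7)/(v - 2)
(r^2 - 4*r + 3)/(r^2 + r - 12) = (r - 1)/(r + 4)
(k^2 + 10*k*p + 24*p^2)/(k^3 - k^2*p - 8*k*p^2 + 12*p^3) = (k^2 + 10*k*p + 24*p^2)/(k^3 - k^2*p - 8*k*p^2 + 12*p^3)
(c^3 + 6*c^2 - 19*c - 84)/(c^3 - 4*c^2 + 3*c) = (c^3 + 6*c^2 - 19*c - 84)/(c*(c^2 - 4*c + 3))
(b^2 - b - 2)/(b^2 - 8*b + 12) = (b + 1)/(b - 6)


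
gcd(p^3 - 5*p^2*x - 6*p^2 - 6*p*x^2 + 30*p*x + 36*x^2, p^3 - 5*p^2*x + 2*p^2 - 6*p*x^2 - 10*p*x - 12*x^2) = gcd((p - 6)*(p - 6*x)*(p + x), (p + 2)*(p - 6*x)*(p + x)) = -p^2 + 5*p*x + 6*x^2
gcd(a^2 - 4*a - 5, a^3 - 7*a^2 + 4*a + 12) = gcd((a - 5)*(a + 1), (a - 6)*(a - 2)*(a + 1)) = a + 1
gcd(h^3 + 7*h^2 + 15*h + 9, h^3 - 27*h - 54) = h^2 + 6*h + 9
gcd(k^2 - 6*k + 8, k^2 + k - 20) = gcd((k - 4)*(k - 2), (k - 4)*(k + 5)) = k - 4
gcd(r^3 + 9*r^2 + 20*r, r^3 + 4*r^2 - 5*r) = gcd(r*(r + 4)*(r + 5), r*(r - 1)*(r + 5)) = r^2 + 5*r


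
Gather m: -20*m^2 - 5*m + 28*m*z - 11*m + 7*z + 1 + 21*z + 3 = -20*m^2 + m*(28*z - 16) + 28*z + 4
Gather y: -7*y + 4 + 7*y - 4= 0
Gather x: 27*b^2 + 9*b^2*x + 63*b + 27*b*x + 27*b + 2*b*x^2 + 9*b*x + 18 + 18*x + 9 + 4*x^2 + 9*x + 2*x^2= 27*b^2 + 90*b + x^2*(2*b + 6) + x*(9*b^2 + 36*b + 27) + 27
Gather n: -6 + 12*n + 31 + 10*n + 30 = 22*n + 55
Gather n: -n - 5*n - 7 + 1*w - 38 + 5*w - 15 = -6*n + 6*w - 60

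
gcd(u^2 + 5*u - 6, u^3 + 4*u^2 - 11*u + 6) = u^2 + 5*u - 6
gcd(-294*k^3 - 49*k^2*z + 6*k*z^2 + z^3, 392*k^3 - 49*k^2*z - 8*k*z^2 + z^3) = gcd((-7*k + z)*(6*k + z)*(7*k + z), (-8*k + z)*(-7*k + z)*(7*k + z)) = -49*k^2 + z^2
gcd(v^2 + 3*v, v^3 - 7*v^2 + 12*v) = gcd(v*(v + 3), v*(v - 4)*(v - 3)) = v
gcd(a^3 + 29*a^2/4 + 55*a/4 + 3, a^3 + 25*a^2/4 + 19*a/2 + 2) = a^2 + 17*a/4 + 1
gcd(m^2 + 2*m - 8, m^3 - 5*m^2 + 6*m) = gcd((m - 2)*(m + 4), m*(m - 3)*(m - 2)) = m - 2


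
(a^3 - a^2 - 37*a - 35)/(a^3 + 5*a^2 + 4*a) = (a^2 - 2*a - 35)/(a*(a + 4))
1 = 1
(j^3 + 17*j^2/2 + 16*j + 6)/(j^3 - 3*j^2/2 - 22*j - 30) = (2*j^2 + 13*j + 6)/(2*j^2 - 7*j - 30)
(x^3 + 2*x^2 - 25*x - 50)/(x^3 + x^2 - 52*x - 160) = (x^2 - 3*x - 10)/(x^2 - 4*x - 32)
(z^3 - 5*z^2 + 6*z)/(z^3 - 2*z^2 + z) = (z^2 - 5*z + 6)/(z^2 - 2*z + 1)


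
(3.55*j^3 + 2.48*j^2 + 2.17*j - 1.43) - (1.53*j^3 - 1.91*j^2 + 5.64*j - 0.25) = 2.02*j^3 + 4.39*j^2 - 3.47*j - 1.18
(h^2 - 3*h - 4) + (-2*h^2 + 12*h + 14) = -h^2 + 9*h + 10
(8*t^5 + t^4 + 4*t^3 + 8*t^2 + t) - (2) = 8*t^5 + t^4 + 4*t^3 + 8*t^2 + t - 2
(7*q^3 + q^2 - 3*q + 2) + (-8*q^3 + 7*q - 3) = -q^3 + q^2 + 4*q - 1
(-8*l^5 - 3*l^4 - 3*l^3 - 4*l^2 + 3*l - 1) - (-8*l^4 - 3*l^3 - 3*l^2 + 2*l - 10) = -8*l^5 + 5*l^4 - l^2 + l + 9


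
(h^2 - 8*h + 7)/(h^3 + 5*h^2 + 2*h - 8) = (h - 7)/(h^2 + 6*h + 8)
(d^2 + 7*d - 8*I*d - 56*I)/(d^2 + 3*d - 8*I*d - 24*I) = (d + 7)/(d + 3)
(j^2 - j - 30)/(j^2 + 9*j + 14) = (j^2 - j - 30)/(j^2 + 9*j + 14)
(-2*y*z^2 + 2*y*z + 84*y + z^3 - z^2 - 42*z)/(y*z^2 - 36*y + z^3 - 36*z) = (-2*y*z + 14*y + z^2 - 7*z)/(y*z - 6*y + z^2 - 6*z)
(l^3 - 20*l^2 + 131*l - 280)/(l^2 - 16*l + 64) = (l^2 - 12*l + 35)/(l - 8)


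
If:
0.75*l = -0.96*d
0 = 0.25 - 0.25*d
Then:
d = 1.00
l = -1.28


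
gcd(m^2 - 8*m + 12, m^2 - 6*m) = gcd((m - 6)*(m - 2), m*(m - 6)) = m - 6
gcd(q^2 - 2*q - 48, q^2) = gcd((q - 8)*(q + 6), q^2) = 1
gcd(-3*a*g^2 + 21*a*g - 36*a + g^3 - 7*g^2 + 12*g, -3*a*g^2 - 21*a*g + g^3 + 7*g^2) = 3*a - g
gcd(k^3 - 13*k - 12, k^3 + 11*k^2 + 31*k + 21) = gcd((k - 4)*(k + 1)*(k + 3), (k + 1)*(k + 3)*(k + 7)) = k^2 + 4*k + 3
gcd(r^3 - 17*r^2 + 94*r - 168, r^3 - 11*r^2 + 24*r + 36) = r - 6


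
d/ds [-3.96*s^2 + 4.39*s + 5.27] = 4.39 - 7.92*s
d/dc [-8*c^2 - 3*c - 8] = -16*c - 3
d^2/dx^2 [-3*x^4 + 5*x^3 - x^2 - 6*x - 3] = -36*x^2 + 30*x - 2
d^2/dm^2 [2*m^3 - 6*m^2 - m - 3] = 12*m - 12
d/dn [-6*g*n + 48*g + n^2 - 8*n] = -6*g + 2*n - 8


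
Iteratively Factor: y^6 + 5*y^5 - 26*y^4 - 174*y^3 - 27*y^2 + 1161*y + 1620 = (y + 3)*(y^5 + 2*y^4 - 32*y^3 - 78*y^2 + 207*y + 540) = (y + 3)^2*(y^4 - y^3 - 29*y^2 + 9*y + 180) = (y + 3)^3*(y^3 - 4*y^2 - 17*y + 60) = (y - 3)*(y + 3)^3*(y^2 - y - 20) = (y - 5)*(y - 3)*(y + 3)^3*(y + 4)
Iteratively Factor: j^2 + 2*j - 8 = (j + 4)*(j - 2)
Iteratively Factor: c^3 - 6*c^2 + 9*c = (c)*(c^2 - 6*c + 9) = c*(c - 3)*(c - 3)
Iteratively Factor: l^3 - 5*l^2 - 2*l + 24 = (l - 4)*(l^2 - l - 6) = (l - 4)*(l + 2)*(l - 3)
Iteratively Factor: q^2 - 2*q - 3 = (q + 1)*(q - 3)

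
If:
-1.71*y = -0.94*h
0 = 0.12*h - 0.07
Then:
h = 0.58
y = 0.32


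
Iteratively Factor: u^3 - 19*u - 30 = (u + 2)*(u^2 - 2*u - 15) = (u + 2)*(u + 3)*(u - 5)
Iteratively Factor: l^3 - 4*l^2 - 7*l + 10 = (l + 2)*(l^2 - 6*l + 5) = (l - 1)*(l + 2)*(l - 5)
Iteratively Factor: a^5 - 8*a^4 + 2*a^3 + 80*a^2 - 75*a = (a - 1)*(a^4 - 7*a^3 - 5*a^2 + 75*a) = (a - 5)*(a - 1)*(a^3 - 2*a^2 - 15*a) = (a - 5)*(a - 1)*(a + 3)*(a^2 - 5*a) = a*(a - 5)*(a - 1)*(a + 3)*(a - 5)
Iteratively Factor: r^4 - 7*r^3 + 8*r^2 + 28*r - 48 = (r + 2)*(r^3 - 9*r^2 + 26*r - 24) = (r - 3)*(r + 2)*(r^2 - 6*r + 8) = (r - 3)*(r - 2)*(r + 2)*(r - 4)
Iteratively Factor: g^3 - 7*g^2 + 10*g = (g - 2)*(g^2 - 5*g) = g*(g - 2)*(g - 5)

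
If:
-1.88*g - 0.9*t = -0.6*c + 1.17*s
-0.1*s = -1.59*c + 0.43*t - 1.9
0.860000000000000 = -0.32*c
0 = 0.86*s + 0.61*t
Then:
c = -2.69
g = -0.61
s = 4.69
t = -6.61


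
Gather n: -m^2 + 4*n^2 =-m^2 + 4*n^2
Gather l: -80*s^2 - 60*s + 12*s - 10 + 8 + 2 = -80*s^2 - 48*s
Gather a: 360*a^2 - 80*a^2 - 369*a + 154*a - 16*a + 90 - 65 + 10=280*a^2 - 231*a + 35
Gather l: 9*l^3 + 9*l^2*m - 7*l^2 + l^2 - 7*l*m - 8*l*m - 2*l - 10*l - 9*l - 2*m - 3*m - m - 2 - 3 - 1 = 9*l^3 + l^2*(9*m - 6) + l*(-15*m - 21) - 6*m - 6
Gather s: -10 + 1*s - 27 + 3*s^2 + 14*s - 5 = 3*s^2 + 15*s - 42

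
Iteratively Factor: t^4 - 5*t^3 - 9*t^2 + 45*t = (t)*(t^3 - 5*t^2 - 9*t + 45) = t*(t - 3)*(t^2 - 2*t - 15) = t*(t - 3)*(t + 3)*(t - 5)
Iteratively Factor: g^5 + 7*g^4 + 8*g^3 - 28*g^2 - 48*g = (g - 2)*(g^4 + 9*g^3 + 26*g^2 + 24*g) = g*(g - 2)*(g^3 + 9*g^2 + 26*g + 24) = g*(g - 2)*(g + 4)*(g^2 + 5*g + 6) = g*(g - 2)*(g + 2)*(g + 4)*(g + 3)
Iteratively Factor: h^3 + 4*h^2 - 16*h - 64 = (h - 4)*(h^2 + 8*h + 16) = (h - 4)*(h + 4)*(h + 4)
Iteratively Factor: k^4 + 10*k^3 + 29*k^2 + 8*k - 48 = (k + 3)*(k^3 + 7*k^2 + 8*k - 16) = (k + 3)*(k + 4)*(k^2 + 3*k - 4) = (k - 1)*(k + 3)*(k + 4)*(k + 4)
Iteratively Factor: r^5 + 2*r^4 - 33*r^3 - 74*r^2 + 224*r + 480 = (r + 2)*(r^4 - 33*r^2 - 8*r + 240) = (r - 5)*(r + 2)*(r^3 + 5*r^2 - 8*r - 48) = (r - 5)*(r - 3)*(r + 2)*(r^2 + 8*r + 16) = (r - 5)*(r - 3)*(r + 2)*(r + 4)*(r + 4)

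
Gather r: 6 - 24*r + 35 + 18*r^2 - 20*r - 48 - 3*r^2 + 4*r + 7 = 15*r^2 - 40*r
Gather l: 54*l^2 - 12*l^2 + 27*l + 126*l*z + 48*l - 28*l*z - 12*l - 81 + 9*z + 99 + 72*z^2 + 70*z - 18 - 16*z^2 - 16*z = 42*l^2 + l*(98*z + 63) + 56*z^2 + 63*z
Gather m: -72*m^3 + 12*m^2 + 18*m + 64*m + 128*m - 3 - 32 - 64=-72*m^3 + 12*m^2 + 210*m - 99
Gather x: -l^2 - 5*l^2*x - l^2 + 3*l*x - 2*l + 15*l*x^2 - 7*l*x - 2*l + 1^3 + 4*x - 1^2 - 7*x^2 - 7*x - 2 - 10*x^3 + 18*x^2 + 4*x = -2*l^2 - 4*l - 10*x^3 + x^2*(15*l + 11) + x*(-5*l^2 - 4*l + 1) - 2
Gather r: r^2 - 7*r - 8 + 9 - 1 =r^2 - 7*r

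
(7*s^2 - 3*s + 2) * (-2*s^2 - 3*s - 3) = -14*s^4 - 15*s^3 - 16*s^2 + 3*s - 6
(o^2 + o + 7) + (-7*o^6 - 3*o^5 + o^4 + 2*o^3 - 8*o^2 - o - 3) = -7*o^6 - 3*o^5 + o^4 + 2*o^3 - 7*o^2 + 4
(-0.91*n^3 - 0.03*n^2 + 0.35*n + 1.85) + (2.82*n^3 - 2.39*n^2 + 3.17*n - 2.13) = 1.91*n^3 - 2.42*n^2 + 3.52*n - 0.28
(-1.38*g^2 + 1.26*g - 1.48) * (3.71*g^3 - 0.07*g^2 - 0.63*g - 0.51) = -5.1198*g^5 + 4.7712*g^4 - 4.7096*g^3 + 0.0135999999999999*g^2 + 0.2898*g + 0.7548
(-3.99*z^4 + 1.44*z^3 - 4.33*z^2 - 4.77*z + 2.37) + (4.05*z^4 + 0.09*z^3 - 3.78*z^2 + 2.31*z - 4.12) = 0.0599999999999996*z^4 + 1.53*z^3 - 8.11*z^2 - 2.46*z - 1.75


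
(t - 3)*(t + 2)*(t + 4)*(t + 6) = t^4 + 9*t^3 + 8*t^2 - 84*t - 144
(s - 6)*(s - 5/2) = s^2 - 17*s/2 + 15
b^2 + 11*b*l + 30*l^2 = (b + 5*l)*(b + 6*l)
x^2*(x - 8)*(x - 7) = x^4 - 15*x^3 + 56*x^2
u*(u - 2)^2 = u^3 - 4*u^2 + 4*u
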